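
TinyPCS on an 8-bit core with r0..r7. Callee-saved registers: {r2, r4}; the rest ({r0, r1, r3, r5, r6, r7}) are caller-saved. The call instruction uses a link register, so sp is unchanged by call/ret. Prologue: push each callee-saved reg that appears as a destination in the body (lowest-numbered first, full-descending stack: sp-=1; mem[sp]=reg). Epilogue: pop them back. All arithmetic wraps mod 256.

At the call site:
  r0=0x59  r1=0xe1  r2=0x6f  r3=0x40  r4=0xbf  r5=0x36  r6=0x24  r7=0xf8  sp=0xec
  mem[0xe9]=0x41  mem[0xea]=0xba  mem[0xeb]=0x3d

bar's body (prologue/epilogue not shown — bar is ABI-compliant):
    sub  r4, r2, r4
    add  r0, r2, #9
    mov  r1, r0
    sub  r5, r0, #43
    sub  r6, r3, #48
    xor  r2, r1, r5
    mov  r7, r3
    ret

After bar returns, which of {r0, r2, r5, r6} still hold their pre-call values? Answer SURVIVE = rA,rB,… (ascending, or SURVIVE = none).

SURVIVE = r2

prologue: push r2 → mem[0xeb]=0x6f, sp=0xeb
prologue: push r4 → mem[0xea]=0xbf, sp=0xea
body[0] sub  r4, r2, r4 → r4=0xb0
body[1] add  r0, r2, #9 → r0=0x78
body[2] mov  r1, r0 → r1=0x78
body[3] sub  r5, r0, #43 → r5=0x4d
body[4] sub  r6, r3, #48 → r6=0x10
body[5] xor  r2, r1, r5 → r2=0x35
body[6] mov  r7, r3 → r7=0x40
epilogue: pop r4=0xbf, sp=0xeb
epilogue: pop r2=0x6f, sp=0xec
r0: caller-saved, written=True
r2: callee-saved, written=True
r5: caller-saved, written=True
r6: caller-saved, written=True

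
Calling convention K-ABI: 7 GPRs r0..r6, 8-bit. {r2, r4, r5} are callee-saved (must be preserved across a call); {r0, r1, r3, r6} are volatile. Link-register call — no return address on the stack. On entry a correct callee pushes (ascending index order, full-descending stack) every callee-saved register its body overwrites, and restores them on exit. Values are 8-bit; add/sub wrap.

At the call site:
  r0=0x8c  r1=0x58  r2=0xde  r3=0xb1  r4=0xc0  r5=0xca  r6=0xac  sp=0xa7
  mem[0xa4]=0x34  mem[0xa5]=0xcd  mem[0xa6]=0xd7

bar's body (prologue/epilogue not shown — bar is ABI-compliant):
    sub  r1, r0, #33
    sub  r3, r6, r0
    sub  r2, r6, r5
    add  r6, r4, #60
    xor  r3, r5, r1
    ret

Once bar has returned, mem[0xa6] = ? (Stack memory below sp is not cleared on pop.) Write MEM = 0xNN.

MEM = 0xde

prologue: push r2 → mem[0xa6]=0xde, sp=0xa6
body[0] sub  r1, r0, #33 → r1=0x6b
body[1] sub  r3, r6, r0 → r3=0x20
body[2] sub  r2, r6, r5 → r2=0xe2
body[3] add  r6, r4, #60 → r6=0xfc
body[4] xor  r3, r5, r1 → r3=0xa1
epilogue: pop r2=0xde, sp=0xa7
prologue pushed ['r2'] at ['0xa6']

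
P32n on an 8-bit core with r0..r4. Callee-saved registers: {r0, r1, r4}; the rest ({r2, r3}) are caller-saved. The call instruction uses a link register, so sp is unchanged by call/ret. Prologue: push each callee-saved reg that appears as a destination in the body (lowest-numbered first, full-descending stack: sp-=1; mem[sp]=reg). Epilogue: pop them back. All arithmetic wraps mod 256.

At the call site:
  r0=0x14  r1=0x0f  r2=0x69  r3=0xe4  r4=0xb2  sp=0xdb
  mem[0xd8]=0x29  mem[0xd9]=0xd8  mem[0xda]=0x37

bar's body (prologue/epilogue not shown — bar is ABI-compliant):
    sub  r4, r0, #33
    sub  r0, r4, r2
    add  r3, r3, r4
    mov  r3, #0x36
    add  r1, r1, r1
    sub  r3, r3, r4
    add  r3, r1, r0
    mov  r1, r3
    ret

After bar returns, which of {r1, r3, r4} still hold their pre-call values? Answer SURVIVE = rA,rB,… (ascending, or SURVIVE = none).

SURVIVE = r1,r4

prologue: push r0 -> mem[0xda]=0x14, sp=0xda
prologue: push r1 -> mem[0xd9]=0x0f, sp=0xd9
prologue: push r4 -> mem[0xd8]=0xb2, sp=0xd8
body[0] sub  r4, r0, #33 -> r4=0xf3
body[1] sub  r0, r4, r2 -> r0=0x8a
body[2] add  r3, r3, r4 -> r3=0xd7
body[3] mov  r3, #0x36 -> r3=0x36
body[4] add  r1, r1, r1 -> r1=0x1e
body[5] sub  r3, r3, r4 -> r3=0x43
body[6] add  r3, r1, r0 -> r3=0xa8
body[7] mov  r1, r3 -> r1=0xa8
epilogue: pop r4=0xb2, sp=0xd9
epilogue: pop r1=0x0f, sp=0xda
epilogue: pop r0=0x14, sp=0xdb
r1: callee-saved, written=True
r3: caller-saved, written=True
r4: callee-saved, written=True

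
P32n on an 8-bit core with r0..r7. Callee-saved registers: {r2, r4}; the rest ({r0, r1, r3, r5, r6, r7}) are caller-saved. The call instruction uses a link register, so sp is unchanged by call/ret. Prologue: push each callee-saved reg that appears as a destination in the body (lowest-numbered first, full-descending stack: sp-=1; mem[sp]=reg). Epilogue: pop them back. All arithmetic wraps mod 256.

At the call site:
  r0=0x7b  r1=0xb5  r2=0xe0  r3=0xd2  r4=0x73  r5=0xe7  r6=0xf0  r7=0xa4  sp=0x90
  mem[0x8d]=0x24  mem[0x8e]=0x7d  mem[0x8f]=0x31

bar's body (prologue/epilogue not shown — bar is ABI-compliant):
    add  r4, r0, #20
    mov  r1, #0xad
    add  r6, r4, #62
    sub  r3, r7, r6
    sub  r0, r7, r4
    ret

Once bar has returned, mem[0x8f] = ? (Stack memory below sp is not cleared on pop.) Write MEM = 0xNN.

prologue: push r4 → mem[0x8f]=0x73, sp=0x8f
body[0] add  r4, r0, #20 → r4=0x8f
body[1] mov  r1, #0xad → r1=0xad
body[2] add  r6, r4, #62 → r6=0xcd
body[3] sub  r3, r7, r6 → r3=0xd7
body[4] sub  r0, r7, r4 → r0=0x15
epilogue: pop r4=0x73, sp=0x90
prologue pushed ['r4'] at ['0x8f']

MEM = 0x73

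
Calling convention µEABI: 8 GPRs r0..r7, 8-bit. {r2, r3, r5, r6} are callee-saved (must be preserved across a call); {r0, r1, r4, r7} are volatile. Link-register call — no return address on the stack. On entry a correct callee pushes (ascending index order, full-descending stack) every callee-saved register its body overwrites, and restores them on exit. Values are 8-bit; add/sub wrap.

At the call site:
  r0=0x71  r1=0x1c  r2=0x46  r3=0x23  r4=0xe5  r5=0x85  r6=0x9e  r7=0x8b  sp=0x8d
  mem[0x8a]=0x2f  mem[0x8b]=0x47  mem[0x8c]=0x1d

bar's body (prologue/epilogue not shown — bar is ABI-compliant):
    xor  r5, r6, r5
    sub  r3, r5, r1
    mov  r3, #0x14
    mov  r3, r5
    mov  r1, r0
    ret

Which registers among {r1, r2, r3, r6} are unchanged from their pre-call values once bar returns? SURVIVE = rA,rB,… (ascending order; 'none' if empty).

SURVIVE = r2,r3,r6

prologue: push r3 -> mem[0x8c]=0x23, sp=0x8c
prologue: push r5 -> mem[0x8b]=0x85, sp=0x8b
body[0] xor  r5, r6, r5 -> r5=0x1b
body[1] sub  r3, r5, r1 -> r3=0xff
body[2] mov  r3, #0x14 -> r3=0x14
body[3] mov  r3, r5 -> r3=0x1b
body[4] mov  r1, r0 -> r1=0x71
epilogue: pop r5=0x85, sp=0x8c
epilogue: pop r3=0x23, sp=0x8d
r1: caller-saved, written=True
r2: callee-saved, written=False
r3: callee-saved, written=True
r6: callee-saved, written=False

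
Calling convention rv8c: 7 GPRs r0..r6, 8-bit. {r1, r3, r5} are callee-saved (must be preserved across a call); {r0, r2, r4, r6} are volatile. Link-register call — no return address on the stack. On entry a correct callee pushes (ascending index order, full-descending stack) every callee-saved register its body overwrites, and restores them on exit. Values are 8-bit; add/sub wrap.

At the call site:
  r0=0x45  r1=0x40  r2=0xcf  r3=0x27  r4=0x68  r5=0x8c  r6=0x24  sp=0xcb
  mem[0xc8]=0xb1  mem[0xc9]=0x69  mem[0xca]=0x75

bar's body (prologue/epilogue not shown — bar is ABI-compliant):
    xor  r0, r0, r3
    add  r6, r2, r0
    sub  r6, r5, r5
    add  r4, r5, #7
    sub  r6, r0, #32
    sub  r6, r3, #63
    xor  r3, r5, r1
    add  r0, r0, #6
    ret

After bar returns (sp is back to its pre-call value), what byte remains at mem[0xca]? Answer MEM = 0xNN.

MEM = 0x27

prologue: push r3 -> mem[0xca]=0x27, sp=0xca
body[0] xor  r0, r0, r3 -> r0=0x62
body[1] add  r6, r2, r0 -> r6=0x31
body[2] sub  r6, r5, r5 -> r6=0x00
body[3] add  r4, r5, #7 -> r4=0x93
body[4] sub  r6, r0, #32 -> r6=0x42
body[5] sub  r6, r3, #63 -> r6=0xe8
body[6] xor  r3, r5, r1 -> r3=0xcc
body[7] add  r0, r0, #6 -> r0=0x68
epilogue: pop r3=0x27, sp=0xcb
prologue pushed ['r3'] at ['0xca']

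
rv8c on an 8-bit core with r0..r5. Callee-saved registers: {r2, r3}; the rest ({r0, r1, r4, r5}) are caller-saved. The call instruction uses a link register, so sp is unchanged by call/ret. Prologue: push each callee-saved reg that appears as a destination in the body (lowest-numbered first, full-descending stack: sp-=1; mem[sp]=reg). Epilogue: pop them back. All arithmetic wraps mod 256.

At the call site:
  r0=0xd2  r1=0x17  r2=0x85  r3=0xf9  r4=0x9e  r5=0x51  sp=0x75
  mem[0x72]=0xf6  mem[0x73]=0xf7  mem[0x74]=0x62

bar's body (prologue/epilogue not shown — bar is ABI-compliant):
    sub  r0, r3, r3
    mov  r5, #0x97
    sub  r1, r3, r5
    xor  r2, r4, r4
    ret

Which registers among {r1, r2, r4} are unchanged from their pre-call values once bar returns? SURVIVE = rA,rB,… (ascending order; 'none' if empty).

prologue: push r2 → mem[0x74]=0x85, sp=0x74
body[0] sub  r0, r3, r3 → r0=0x00
body[1] mov  r5, #0x97 → r5=0x97
body[2] sub  r1, r3, r5 → r1=0x62
body[3] xor  r2, r4, r4 → r2=0x00
epilogue: pop r2=0x85, sp=0x75
r1: caller-saved, written=True
r2: callee-saved, written=True
r4: caller-saved, written=False

SURVIVE = r2,r4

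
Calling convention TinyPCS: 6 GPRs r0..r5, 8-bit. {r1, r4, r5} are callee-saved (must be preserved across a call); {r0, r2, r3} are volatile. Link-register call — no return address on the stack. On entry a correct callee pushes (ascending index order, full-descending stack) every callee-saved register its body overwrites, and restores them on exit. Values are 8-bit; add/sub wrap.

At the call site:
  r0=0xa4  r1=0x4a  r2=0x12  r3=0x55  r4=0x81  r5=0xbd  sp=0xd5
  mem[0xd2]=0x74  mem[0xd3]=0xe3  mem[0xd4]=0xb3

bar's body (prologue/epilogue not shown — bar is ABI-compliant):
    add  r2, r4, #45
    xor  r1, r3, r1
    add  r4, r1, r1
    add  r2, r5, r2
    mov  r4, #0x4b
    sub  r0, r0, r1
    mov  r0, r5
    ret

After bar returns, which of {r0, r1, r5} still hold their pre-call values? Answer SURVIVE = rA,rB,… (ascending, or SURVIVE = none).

SURVIVE = r1,r5

prologue: push r1 -> mem[0xd4]=0x4a, sp=0xd4
prologue: push r4 -> mem[0xd3]=0x81, sp=0xd3
body[0] add  r2, r4, #45 -> r2=0xae
body[1] xor  r1, r3, r1 -> r1=0x1f
body[2] add  r4, r1, r1 -> r4=0x3e
body[3] add  r2, r5, r2 -> r2=0x6b
body[4] mov  r4, #0x4b -> r4=0x4b
body[5] sub  r0, r0, r1 -> r0=0x85
body[6] mov  r0, r5 -> r0=0xbd
epilogue: pop r4=0x81, sp=0xd4
epilogue: pop r1=0x4a, sp=0xd5
r0: caller-saved, written=True
r1: callee-saved, written=True
r5: callee-saved, written=False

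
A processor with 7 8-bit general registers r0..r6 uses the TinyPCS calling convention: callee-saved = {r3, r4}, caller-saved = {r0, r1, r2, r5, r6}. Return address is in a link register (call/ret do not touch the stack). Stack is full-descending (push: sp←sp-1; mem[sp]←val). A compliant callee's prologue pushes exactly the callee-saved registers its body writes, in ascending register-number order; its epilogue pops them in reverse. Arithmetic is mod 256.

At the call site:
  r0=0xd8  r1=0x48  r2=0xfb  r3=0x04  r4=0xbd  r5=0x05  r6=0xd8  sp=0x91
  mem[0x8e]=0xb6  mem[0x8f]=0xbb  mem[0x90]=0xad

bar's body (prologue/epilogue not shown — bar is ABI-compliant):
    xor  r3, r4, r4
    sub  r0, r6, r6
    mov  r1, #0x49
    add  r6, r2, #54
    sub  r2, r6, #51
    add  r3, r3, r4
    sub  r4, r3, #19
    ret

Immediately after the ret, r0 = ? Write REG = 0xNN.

prologue: push r3 → mem[0x90]=0x04, sp=0x90
prologue: push r4 → mem[0x8f]=0xbd, sp=0x8f
body[0] xor  r3, r4, r4 → r3=0x00
body[1] sub  r0, r6, r6 → r0=0x00
body[2] mov  r1, #0x49 → r1=0x49
body[3] add  r6, r2, #54 → r6=0x31
body[4] sub  r2, r6, #51 → r2=0xfe
body[5] add  r3, r3, r4 → r3=0xbd
body[6] sub  r4, r3, #19 → r4=0xaa
epilogue: pop r4=0xbd, sp=0x90
epilogue: pop r3=0x04, sp=0x91
r0 is caller-saved → body value

REG = 0x00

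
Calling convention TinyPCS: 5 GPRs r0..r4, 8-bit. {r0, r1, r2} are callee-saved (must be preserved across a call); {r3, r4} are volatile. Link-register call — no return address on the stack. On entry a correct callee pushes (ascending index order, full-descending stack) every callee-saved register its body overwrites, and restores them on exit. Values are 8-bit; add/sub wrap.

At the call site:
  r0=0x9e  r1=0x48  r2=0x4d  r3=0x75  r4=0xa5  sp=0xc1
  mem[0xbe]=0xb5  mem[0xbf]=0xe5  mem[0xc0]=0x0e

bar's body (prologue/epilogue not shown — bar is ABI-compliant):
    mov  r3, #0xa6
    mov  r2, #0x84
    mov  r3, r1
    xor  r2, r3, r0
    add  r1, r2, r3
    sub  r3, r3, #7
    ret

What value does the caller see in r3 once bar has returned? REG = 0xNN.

REG = 0x41

prologue: push r1 -> mem[0xc0]=0x48, sp=0xc0
prologue: push r2 -> mem[0xbf]=0x4d, sp=0xbf
body[0] mov  r3, #0xa6 -> r3=0xa6
body[1] mov  r2, #0x84 -> r2=0x84
body[2] mov  r3, r1 -> r3=0x48
body[3] xor  r2, r3, r0 -> r2=0xd6
body[4] add  r1, r2, r3 -> r1=0x1e
body[5] sub  r3, r3, #7 -> r3=0x41
epilogue: pop r2=0x4d, sp=0xc0
epilogue: pop r1=0x48, sp=0xc1
r3 is caller-saved -> body value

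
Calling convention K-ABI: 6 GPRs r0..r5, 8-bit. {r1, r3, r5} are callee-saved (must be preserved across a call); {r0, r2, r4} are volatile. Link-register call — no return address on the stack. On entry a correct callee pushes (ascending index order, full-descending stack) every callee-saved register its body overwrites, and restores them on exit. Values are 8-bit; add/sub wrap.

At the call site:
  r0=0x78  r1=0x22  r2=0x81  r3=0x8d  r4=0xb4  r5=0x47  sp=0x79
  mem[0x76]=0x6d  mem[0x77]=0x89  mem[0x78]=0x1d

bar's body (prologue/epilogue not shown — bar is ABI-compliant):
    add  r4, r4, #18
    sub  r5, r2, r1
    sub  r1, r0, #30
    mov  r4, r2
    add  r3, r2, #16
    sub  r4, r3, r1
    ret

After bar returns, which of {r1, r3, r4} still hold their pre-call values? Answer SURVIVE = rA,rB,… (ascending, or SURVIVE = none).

prologue: push r1 -> mem[0x78]=0x22, sp=0x78
prologue: push r3 -> mem[0x77]=0x8d, sp=0x77
prologue: push r5 -> mem[0x76]=0x47, sp=0x76
body[0] add  r4, r4, #18 -> r4=0xc6
body[1] sub  r5, r2, r1 -> r5=0x5f
body[2] sub  r1, r0, #30 -> r1=0x5a
body[3] mov  r4, r2 -> r4=0x81
body[4] add  r3, r2, #16 -> r3=0x91
body[5] sub  r4, r3, r1 -> r4=0x37
epilogue: pop r5=0x47, sp=0x77
epilogue: pop r3=0x8d, sp=0x78
epilogue: pop r1=0x22, sp=0x79
r1: callee-saved, written=True
r3: callee-saved, written=True
r4: caller-saved, written=True

SURVIVE = r1,r3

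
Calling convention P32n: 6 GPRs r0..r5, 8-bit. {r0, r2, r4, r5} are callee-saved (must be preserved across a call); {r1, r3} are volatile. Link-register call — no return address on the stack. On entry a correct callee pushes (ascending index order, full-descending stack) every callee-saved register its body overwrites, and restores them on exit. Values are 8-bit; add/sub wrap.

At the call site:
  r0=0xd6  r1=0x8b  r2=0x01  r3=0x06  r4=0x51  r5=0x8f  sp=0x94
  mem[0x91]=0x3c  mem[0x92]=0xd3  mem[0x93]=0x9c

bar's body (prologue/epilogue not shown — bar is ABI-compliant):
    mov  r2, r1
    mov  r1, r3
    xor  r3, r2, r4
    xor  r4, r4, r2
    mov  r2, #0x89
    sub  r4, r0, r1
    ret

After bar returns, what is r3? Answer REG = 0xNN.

prologue: push r2 → mem[0x93]=0x01, sp=0x93
prologue: push r4 → mem[0x92]=0x51, sp=0x92
body[0] mov  r2, r1 → r2=0x8b
body[1] mov  r1, r3 → r1=0x06
body[2] xor  r3, r2, r4 → r3=0xda
body[3] xor  r4, r4, r2 → r4=0xda
body[4] mov  r2, #0x89 → r2=0x89
body[5] sub  r4, r0, r1 → r4=0xd0
epilogue: pop r4=0x51, sp=0x93
epilogue: pop r2=0x01, sp=0x94
r3 is caller-saved → body value

REG = 0xda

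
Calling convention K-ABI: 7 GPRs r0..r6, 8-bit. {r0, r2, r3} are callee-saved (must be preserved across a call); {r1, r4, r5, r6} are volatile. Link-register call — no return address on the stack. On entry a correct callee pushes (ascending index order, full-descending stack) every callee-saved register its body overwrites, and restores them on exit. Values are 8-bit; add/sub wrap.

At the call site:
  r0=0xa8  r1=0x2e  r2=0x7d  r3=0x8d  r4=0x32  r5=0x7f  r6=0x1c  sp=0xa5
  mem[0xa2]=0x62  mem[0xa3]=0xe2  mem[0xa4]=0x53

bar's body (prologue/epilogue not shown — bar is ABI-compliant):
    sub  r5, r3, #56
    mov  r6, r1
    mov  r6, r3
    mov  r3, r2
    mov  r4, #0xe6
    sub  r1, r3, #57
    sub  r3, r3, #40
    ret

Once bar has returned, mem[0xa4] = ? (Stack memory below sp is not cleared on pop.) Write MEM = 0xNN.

MEM = 0x8d

prologue: push r3 -> mem[0xa4]=0x8d, sp=0xa4
body[0] sub  r5, r3, #56 -> r5=0x55
body[1] mov  r6, r1 -> r6=0x2e
body[2] mov  r6, r3 -> r6=0x8d
body[3] mov  r3, r2 -> r3=0x7d
body[4] mov  r4, #0xe6 -> r4=0xe6
body[5] sub  r1, r3, #57 -> r1=0x44
body[6] sub  r3, r3, #40 -> r3=0x55
epilogue: pop r3=0x8d, sp=0xa5
prologue pushed ['r3'] at ['0xa4']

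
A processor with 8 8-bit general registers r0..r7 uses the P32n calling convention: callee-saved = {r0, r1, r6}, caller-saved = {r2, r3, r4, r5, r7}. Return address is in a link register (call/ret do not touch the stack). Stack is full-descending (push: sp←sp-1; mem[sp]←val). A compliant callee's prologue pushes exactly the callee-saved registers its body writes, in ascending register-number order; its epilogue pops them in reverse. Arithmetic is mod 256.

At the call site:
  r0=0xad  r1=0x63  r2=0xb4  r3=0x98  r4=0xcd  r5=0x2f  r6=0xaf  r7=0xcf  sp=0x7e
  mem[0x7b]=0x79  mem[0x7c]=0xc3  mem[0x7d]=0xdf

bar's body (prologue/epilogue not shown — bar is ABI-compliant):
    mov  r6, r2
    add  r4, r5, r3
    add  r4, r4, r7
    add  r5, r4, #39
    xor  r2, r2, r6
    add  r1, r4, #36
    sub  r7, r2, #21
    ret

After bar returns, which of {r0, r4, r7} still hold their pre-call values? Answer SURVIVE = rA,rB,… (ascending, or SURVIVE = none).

SURVIVE = r0

prologue: push r1 -> mem[0x7d]=0x63, sp=0x7d
prologue: push r6 -> mem[0x7c]=0xaf, sp=0x7c
body[0] mov  r6, r2 -> r6=0xb4
body[1] add  r4, r5, r3 -> r4=0xc7
body[2] add  r4, r4, r7 -> r4=0x96
body[3] add  r5, r4, #39 -> r5=0xbd
body[4] xor  r2, r2, r6 -> r2=0x00
body[5] add  r1, r4, #36 -> r1=0xba
body[6] sub  r7, r2, #21 -> r7=0xeb
epilogue: pop r6=0xaf, sp=0x7d
epilogue: pop r1=0x63, sp=0x7e
r0: callee-saved, written=False
r4: caller-saved, written=True
r7: caller-saved, written=True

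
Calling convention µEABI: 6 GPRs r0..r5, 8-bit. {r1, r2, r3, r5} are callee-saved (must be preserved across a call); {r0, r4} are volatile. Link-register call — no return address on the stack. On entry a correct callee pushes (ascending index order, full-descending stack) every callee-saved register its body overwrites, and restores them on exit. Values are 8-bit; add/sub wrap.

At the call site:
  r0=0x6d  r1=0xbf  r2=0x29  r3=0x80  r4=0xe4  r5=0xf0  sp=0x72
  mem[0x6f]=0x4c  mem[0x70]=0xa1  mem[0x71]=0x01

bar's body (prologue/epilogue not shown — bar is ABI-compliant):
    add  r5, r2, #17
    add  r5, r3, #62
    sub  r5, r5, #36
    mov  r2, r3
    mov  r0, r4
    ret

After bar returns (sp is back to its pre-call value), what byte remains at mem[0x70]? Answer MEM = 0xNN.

prologue: push r2 → mem[0x71]=0x29, sp=0x71
prologue: push r5 → mem[0x70]=0xf0, sp=0x70
body[0] add  r5, r2, #17 → r5=0x3a
body[1] add  r5, r3, #62 → r5=0xbe
body[2] sub  r5, r5, #36 → r5=0x9a
body[3] mov  r2, r3 → r2=0x80
body[4] mov  r0, r4 → r0=0xe4
epilogue: pop r5=0xf0, sp=0x71
epilogue: pop r2=0x29, sp=0x72
prologue pushed ['r2', 'r5'] at ['0x71', '0x70']

MEM = 0xf0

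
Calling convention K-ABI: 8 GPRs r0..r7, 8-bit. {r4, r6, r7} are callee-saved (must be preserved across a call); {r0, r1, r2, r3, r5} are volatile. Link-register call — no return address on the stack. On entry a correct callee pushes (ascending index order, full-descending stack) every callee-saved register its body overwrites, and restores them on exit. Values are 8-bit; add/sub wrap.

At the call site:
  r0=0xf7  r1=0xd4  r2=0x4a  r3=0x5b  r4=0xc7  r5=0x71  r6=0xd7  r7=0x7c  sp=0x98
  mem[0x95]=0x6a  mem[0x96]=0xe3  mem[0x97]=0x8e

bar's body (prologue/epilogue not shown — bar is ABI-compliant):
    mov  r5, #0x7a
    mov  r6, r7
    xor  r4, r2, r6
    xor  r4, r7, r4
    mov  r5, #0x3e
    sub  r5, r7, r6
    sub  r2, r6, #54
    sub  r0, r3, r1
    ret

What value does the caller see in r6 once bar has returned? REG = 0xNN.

REG = 0xd7

prologue: push r4 → mem[0x97]=0xc7, sp=0x97
prologue: push r6 → mem[0x96]=0xd7, sp=0x96
body[0] mov  r5, #0x7a → r5=0x7a
body[1] mov  r6, r7 → r6=0x7c
body[2] xor  r4, r2, r6 → r4=0x36
body[3] xor  r4, r7, r4 → r4=0x4a
body[4] mov  r5, #0x3e → r5=0x3e
body[5] sub  r5, r7, r6 → r5=0x00
body[6] sub  r2, r6, #54 → r2=0x46
body[7] sub  r0, r3, r1 → r0=0x87
epilogue: pop r6=0xd7, sp=0x97
epilogue: pop r4=0xc7, sp=0x98
r6 is callee-saved → restored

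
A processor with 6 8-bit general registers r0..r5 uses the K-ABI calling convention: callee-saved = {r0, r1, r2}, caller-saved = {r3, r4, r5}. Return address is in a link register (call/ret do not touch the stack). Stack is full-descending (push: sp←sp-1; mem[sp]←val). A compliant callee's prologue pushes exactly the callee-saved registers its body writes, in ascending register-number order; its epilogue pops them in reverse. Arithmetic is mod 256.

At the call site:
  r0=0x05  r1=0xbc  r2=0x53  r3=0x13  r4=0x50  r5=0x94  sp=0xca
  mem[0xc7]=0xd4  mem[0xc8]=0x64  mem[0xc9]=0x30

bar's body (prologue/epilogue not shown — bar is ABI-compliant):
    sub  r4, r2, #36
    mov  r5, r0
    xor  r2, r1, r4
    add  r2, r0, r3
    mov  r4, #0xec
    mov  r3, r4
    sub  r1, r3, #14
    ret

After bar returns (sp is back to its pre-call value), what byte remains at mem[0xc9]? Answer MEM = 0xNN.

prologue: push r1 → mem[0xc9]=0xbc, sp=0xc9
prologue: push r2 → mem[0xc8]=0x53, sp=0xc8
body[0] sub  r4, r2, #36 → r4=0x2f
body[1] mov  r5, r0 → r5=0x05
body[2] xor  r2, r1, r4 → r2=0x93
body[3] add  r2, r0, r3 → r2=0x18
body[4] mov  r4, #0xec → r4=0xec
body[5] mov  r3, r4 → r3=0xec
body[6] sub  r1, r3, #14 → r1=0xde
epilogue: pop r2=0x53, sp=0xc9
epilogue: pop r1=0xbc, sp=0xca
prologue pushed ['r1', 'r2'] at ['0xc9', '0xc8']

MEM = 0xbc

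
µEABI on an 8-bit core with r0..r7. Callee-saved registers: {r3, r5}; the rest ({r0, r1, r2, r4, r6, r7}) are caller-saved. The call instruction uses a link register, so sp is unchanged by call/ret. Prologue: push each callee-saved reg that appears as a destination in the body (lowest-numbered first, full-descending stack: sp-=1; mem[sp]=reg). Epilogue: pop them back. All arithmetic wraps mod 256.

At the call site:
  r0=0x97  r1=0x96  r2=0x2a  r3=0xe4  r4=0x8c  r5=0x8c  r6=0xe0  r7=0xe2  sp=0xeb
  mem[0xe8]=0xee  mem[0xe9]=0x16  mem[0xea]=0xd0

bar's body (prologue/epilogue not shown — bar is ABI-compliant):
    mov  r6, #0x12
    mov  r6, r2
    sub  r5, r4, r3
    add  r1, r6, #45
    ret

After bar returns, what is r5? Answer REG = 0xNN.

REG = 0x8c

prologue: push r5 → mem[0xea]=0x8c, sp=0xea
body[0] mov  r6, #0x12 → r6=0x12
body[1] mov  r6, r2 → r6=0x2a
body[2] sub  r5, r4, r3 → r5=0xa8
body[3] add  r1, r6, #45 → r1=0x57
epilogue: pop r5=0x8c, sp=0xeb
r5 is callee-saved → restored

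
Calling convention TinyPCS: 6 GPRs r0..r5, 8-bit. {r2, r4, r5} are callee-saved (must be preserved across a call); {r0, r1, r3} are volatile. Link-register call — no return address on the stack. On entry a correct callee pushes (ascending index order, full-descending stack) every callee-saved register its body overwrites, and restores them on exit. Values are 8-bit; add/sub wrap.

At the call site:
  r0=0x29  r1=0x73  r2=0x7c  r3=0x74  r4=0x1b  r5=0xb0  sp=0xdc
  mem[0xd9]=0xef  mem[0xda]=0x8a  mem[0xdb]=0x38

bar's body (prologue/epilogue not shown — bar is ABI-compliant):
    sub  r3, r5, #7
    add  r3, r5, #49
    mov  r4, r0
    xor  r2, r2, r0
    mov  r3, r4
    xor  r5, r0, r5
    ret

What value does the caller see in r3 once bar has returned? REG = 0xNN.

REG = 0x29

prologue: push r2 -> mem[0xdb]=0x7c, sp=0xdb
prologue: push r4 -> mem[0xda]=0x1b, sp=0xda
prologue: push r5 -> mem[0xd9]=0xb0, sp=0xd9
body[0] sub  r3, r5, #7 -> r3=0xa9
body[1] add  r3, r5, #49 -> r3=0xe1
body[2] mov  r4, r0 -> r4=0x29
body[3] xor  r2, r2, r0 -> r2=0x55
body[4] mov  r3, r4 -> r3=0x29
body[5] xor  r5, r0, r5 -> r5=0x99
epilogue: pop r5=0xb0, sp=0xda
epilogue: pop r4=0x1b, sp=0xdb
epilogue: pop r2=0x7c, sp=0xdc
r3 is caller-saved -> body value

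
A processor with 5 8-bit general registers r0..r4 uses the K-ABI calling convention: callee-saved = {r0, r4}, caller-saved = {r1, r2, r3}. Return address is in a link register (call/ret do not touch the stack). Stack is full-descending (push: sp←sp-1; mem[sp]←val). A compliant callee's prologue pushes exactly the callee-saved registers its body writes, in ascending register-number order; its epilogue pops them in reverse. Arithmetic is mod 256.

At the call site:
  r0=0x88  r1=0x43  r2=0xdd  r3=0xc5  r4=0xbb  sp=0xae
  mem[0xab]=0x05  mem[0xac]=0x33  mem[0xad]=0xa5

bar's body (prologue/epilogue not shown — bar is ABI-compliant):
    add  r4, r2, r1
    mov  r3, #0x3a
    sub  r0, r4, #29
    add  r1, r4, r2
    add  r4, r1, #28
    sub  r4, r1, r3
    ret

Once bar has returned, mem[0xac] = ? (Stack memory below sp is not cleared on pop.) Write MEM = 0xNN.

MEM = 0xbb

prologue: push r0 → mem[0xad]=0x88, sp=0xad
prologue: push r4 → mem[0xac]=0xbb, sp=0xac
body[0] add  r4, r2, r1 → r4=0x20
body[1] mov  r3, #0x3a → r3=0x3a
body[2] sub  r0, r4, #29 → r0=0x03
body[3] add  r1, r4, r2 → r1=0xfd
body[4] add  r4, r1, #28 → r4=0x19
body[5] sub  r4, r1, r3 → r4=0xc3
epilogue: pop r4=0xbb, sp=0xad
epilogue: pop r0=0x88, sp=0xae
prologue pushed ['r0', 'r4'] at ['0xad', '0xac']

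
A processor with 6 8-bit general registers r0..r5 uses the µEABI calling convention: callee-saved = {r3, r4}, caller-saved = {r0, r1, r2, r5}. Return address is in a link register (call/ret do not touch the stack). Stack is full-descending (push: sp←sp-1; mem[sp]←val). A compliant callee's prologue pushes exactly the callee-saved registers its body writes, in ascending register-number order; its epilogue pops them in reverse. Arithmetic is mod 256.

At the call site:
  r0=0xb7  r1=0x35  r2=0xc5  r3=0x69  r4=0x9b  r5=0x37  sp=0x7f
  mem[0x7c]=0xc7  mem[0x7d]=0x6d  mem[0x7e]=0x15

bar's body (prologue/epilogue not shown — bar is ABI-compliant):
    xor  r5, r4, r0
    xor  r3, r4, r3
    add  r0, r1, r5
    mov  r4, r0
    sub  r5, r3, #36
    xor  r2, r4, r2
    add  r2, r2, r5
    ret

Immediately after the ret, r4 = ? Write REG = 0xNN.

prologue: push r3 -> mem[0x7e]=0x69, sp=0x7e
prologue: push r4 -> mem[0x7d]=0x9b, sp=0x7d
body[0] xor  r5, r4, r0 -> r5=0x2c
body[1] xor  r3, r4, r3 -> r3=0xf2
body[2] add  r0, r1, r5 -> r0=0x61
body[3] mov  r4, r0 -> r4=0x61
body[4] sub  r5, r3, #36 -> r5=0xce
body[5] xor  r2, r4, r2 -> r2=0xa4
body[6] add  r2, r2, r5 -> r2=0x72
epilogue: pop r4=0x9b, sp=0x7e
epilogue: pop r3=0x69, sp=0x7f
r4 is callee-saved -> restored

REG = 0x9b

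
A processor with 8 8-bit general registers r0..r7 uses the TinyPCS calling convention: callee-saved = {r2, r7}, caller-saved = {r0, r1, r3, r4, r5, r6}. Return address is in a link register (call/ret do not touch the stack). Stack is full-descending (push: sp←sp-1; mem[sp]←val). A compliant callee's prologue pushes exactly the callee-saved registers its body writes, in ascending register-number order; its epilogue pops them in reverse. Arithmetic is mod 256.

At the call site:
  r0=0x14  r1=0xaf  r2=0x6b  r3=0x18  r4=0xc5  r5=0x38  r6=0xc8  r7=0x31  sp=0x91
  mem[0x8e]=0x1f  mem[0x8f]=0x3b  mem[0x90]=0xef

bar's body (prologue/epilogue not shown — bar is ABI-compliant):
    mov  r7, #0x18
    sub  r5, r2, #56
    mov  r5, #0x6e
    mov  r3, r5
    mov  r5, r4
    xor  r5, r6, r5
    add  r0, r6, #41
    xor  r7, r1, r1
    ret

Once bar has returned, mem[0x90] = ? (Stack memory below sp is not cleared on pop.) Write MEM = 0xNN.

MEM = 0x31

prologue: push r7 -> mem[0x90]=0x31, sp=0x90
body[0] mov  r7, #0x18 -> r7=0x18
body[1] sub  r5, r2, #56 -> r5=0x33
body[2] mov  r5, #0x6e -> r5=0x6e
body[3] mov  r3, r5 -> r3=0x6e
body[4] mov  r5, r4 -> r5=0xc5
body[5] xor  r5, r6, r5 -> r5=0x0d
body[6] add  r0, r6, #41 -> r0=0xf1
body[7] xor  r7, r1, r1 -> r7=0x00
epilogue: pop r7=0x31, sp=0x91
prologue pushed ['r7'] at ['0x90']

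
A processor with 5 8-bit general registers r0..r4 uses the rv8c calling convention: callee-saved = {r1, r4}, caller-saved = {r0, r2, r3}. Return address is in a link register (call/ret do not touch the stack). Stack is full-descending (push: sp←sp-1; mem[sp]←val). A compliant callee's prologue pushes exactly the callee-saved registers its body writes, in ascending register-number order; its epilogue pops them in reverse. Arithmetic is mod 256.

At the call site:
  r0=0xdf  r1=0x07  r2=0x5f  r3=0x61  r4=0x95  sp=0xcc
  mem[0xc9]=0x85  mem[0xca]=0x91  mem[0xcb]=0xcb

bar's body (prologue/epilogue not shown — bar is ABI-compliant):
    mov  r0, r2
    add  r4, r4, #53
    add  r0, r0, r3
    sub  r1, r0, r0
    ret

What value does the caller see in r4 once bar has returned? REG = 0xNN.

prologue: push r1 → mem[0xcb]=0x07, sp=0xcb
prologue: push r4 → mem[0xca]=0x95, sp=0xca
body[0] mov  r0, r2 → r0=0x5f
body[1] add  r4, r4, #53 → r4=0xca
body[2] add  r0, r0, r3 → r0=0xc0
body[3] sub  r1, r0, r0 → r1=0x00
epilogue: pop r4=0x95, sp=0xcb
epilogue: pop r1=0x07, sp=0xcc
r4 is callee-saved → restored

REG = 0x95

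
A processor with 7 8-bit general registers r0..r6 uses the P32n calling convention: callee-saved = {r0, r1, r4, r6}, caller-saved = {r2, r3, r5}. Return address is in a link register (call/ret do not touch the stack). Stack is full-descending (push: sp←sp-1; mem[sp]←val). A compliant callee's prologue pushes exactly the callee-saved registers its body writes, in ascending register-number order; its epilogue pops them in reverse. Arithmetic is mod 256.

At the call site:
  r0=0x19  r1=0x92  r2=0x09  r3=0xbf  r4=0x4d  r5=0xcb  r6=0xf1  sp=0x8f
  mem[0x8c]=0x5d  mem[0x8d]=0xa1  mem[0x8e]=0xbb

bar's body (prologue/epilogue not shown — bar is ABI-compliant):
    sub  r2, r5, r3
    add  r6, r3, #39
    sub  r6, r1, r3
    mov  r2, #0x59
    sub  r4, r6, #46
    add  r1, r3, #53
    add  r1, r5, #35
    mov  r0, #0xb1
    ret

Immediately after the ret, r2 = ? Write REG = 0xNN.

prologue: push r0 → mem[0x8e]=0x19, sp=0x8e
prologue: push r1 → mem[0x8d]=0x92, sp=0x8d
prologue: push r4 → mem[0x8c]=0x4d, sp=0x8c
prologue: push r6 → mem[0x8b]=0xf1, sp=0x8b
body[0] sub  r2, r5, r3 → r2=0x0c
body[1] add  r6, r3, #39 → r6=0xe6
body[2] sub  r6, r1, r3 → r6=0xd3
body[3] mov  r2, #0x59 → r2=0x59
body[4] sub  r4, r6, #46 → r4=0xa5
body[5] add  r1, r3, #53 → r1=0xf4
body[6] add  r1, r5, #35 → r1=0xee
body[7] mov  r0, #0xb1 → r0=0xb1
epilogue: pop r6=0xf1, sp=0x8c
epilogue: pop r4=0x4d, sp=0x8d
epilogue: pop r1=0x92, sp=0x8e
epilogue: pop r0=0x19, sp=0x8f
r2 is caller-saved → body value

REG = 0x59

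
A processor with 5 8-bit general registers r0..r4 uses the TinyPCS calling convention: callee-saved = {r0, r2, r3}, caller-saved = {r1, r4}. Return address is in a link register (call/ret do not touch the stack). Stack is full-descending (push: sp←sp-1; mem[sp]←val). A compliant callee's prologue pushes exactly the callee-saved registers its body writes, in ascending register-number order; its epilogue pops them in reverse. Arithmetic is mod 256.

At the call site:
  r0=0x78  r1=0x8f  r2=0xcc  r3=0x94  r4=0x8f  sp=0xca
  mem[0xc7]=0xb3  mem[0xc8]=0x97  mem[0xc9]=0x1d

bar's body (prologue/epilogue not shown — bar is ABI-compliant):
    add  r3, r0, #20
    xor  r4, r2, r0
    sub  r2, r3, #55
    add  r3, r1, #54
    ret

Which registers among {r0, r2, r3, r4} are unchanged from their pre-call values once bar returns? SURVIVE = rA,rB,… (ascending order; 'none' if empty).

prologue: push r2 -> mem[0xc9]=0xcc, sp=0xc9
prologue: push r3 -> mem[0xc8]=0x94, sp=0xc8
body[0] add  r3, r0, #20 -> r3=0x8c
body[1] xor  r4, r2, r0 -> r4=0xb4
body[2] sub  r2, r3, #55 -> r2=0x55
body[3] add  r3, r1, #54 -> r3=0xc5
epilogue: pop r3=0x94, sp=0xc9
epilogue: pop r2=0xcc, sp=0xca
r0: callee-saved, written=False
r2: callee-saved, written=True
r3: callee-saved, written=True
r4: caller-saved, written=True

SURVIVE = r0,r2,r3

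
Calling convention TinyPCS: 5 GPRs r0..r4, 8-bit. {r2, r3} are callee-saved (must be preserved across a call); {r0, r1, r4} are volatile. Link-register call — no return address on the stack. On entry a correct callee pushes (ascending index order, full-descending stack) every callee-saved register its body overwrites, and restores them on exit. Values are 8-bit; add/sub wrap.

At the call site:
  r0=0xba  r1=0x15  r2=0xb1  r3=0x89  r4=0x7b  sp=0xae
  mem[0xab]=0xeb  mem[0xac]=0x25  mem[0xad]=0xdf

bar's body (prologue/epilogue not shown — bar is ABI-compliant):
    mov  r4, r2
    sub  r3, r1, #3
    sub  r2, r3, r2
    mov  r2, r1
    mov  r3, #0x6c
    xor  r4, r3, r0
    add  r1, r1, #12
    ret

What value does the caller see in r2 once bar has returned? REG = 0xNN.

prologue: push r2 → mem[0xad]=0xb1, sp=0xad
prologue: push r3 → mem[0xac]=0x89, sp=0xac
body[0] mov  r4, r2 → r4=0xb1
body[1] sub  r3, r1, #3 → r3=0x12
body[2] sub  r2, r3, r2 → r2=0x61
body[3] mov  r2, r1 → r2=0x15
body[4] mov  r3, #0x6c → r3=0x6c
body[5] xor  r4, r3, r0 → r4=0xd6
body[6] add  r1, r1, #12 → r1=0x21
epilogue: pop r3=0x89, sp=0xad
epilogue: pop r2=0xb1, sp=0xae
r2 is callee-saved → restored

REG = 0xb1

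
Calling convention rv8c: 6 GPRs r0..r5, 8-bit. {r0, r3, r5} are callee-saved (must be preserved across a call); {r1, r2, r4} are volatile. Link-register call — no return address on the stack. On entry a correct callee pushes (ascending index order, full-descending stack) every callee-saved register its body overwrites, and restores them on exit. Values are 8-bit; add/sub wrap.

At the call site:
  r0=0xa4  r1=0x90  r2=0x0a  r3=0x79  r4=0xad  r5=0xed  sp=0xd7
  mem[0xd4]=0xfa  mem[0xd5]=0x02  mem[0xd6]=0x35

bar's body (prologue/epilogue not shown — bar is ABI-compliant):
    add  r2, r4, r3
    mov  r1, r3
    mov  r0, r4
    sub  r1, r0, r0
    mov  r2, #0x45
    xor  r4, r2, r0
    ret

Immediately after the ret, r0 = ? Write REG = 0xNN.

prologue: push r0 → mem[0xd6]=0xa4, sp=0xd6
body[0] add  r2, r4, r3 → r2=0x26
body[1] mov  r1, r3 → r1=0x79
body[2] mov  r0, r4 → r0=0xad
body[3] sub  r1, r0, r0 → r1=0x00
body[4] mov  r2, #0x45 → r2=0x45
body[5] xor  r4, r2, r0 → r4=0xe8
epilogue: pop r0=0xa4, sp=0xd7
r0 is callee-saved → restored

REG = 0xa4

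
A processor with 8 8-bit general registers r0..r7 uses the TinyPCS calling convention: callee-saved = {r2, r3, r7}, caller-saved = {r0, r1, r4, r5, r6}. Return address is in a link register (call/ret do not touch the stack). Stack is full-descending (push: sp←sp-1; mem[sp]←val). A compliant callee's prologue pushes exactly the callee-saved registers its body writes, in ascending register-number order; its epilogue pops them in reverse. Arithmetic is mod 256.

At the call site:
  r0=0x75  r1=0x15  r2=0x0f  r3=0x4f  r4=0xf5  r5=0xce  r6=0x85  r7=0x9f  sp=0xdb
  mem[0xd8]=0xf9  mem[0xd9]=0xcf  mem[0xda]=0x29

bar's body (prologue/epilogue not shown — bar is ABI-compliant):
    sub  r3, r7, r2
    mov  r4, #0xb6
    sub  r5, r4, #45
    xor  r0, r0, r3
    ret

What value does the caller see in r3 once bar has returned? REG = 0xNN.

REG = 0x4f

prologue: push r3 → mem[0xda]=0x4f, sp=0xda
body[0] sub  r3, r7, r2 → r3=0x90
body[1] mov  r4, #0xb6 → r4=0xb6
body[2] sub  r5, r4, #45 → r5=0x89
body[3] xor  r0, r0, r3 → r0=0xe5
epilogue: pop r3=0x4f, sp=0xdb
r3 is callee-saved → restored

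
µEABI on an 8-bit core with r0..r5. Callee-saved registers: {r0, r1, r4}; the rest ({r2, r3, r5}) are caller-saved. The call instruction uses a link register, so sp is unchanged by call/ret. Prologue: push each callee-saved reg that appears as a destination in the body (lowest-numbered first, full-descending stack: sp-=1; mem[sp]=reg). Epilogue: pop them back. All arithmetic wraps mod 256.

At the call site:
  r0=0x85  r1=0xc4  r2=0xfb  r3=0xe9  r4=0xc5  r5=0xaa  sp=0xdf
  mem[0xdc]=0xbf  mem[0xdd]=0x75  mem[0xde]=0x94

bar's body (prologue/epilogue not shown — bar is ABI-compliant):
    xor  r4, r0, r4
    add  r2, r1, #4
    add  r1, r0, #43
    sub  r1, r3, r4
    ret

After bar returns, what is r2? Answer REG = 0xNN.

prologue: push r1 -> mem[0xde]=0xc4, sp=0xde
prologue: push r4 -> mem[0xdd]=0xc5, sp=0xdd
body[0] xor  r4, r0, r4 -> r4=0x40
body[1] add  r2, r1, #4 -> r2=0xc8
body[2] add  r1, r0, #43 -> r1=0xb0
body[3] sub  r1, r3, r4 -> r1=0xa9
epilogue: pop r4=0xc5, sp=0xde
epilogue: pop r1=0xc4, sp=0xdf
r2 is caller-saved -> body value

REG = 0xc8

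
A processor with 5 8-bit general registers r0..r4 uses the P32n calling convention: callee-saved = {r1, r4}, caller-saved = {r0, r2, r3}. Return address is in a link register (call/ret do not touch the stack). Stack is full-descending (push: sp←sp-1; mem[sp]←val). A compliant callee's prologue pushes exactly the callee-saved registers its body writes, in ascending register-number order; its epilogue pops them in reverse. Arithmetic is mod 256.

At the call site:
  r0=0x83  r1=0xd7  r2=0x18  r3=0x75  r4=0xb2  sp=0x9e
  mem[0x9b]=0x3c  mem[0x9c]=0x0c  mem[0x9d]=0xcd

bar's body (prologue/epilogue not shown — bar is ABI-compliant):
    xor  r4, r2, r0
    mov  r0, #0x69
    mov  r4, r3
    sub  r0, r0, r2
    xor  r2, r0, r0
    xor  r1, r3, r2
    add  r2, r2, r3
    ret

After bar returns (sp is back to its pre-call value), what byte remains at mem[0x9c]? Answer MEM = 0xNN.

MEM = 0xb2

prologue: push r1 → mem[0x9d]=0xd7, sp=0x9d
prologue: push r4 → mem[0x9c]=0xb2, sp=0x9c
body[0] xor  r4, r2, r0 → r4=0x9b
body[1] mov  r0, #0x69 → r0=0x69
body[2] mov  r4, r3 → r4=0x75
body[3] sub  r0, r0, r2 → r0=0x51
body[4] xor  r2, r0, r0 → r2=0x00
body[5] xor  r1, r3, r2 → r1=0x75
body[6] add  r2, r2, r3 → r2=0x75
epilogue: pop r4=0xb2, sp=0x9d
epilogue: pop r1=0xd7, sp=0x9e
prologue pushed ['r1', 'r4'] at ['0x9d', '0x9c']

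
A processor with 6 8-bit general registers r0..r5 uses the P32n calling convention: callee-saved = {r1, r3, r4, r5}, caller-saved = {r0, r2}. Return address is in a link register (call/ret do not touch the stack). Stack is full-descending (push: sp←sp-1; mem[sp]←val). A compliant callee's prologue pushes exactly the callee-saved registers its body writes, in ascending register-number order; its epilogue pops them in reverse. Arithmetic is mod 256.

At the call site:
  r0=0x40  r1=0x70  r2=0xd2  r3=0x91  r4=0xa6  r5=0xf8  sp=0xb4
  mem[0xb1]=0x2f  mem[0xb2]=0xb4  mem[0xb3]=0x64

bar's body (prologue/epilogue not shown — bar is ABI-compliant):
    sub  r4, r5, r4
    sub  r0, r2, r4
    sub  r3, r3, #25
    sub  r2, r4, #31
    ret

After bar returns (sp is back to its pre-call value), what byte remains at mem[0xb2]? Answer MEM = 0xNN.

prologue: push r3 → mem[0xb3]=0x91, sp=0xb3
prologue: push r4 → mem[0xb2]=0xa6, sp=0xb2
body[0] sub  r4, r5, r4 → r4=0x52
body[1] sub  r0, r2, r4 → r0=0x80
body[2] sub  r3, r3, #25 → r3=0x78
body[3] sub  r2, r4, #31 → r2=0x33
epilogue: pop r4=0xa6, sp=0xb3
epilogue: pop r3=0x91, sp=0xb4
prologue pushed ['r3', 'r4'] at ['0xb3', '0xb2']

MEM = 0xa6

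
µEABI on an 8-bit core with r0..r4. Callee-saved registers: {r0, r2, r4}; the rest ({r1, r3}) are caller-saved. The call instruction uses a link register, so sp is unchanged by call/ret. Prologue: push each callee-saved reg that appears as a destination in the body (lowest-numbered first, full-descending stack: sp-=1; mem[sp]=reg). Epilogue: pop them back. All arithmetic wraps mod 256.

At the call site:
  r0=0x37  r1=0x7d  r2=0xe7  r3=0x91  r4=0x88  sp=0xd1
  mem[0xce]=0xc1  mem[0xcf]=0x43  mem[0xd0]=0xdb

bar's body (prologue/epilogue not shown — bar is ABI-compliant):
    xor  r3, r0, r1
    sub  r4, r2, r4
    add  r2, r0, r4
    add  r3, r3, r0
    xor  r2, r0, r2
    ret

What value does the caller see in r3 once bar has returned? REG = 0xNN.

prologue: push r2 -> mem[0xd0]=0xe7, sp=0xd0
prologue: push r4 -> mem[0xcf]=0x88, sp=0xcf
body[0] xor  r3, r0, r1 -> r3=0x4a
body[1] sub  r4, r2, r4 -> r4=0x5f
body[2] add  r2, r0, r4 -> r2=0x96
body[3] add  r3, r3, r0 -> r3=0x81
body[4] xor  r2, r0, r2 -> r2=0xa1
epilogue: pop r4=0x88, sp=0xd0
epilogue: pop r2=0xe7, sp=0xd1
r3 is caller-saved -> body value

REG = 0x81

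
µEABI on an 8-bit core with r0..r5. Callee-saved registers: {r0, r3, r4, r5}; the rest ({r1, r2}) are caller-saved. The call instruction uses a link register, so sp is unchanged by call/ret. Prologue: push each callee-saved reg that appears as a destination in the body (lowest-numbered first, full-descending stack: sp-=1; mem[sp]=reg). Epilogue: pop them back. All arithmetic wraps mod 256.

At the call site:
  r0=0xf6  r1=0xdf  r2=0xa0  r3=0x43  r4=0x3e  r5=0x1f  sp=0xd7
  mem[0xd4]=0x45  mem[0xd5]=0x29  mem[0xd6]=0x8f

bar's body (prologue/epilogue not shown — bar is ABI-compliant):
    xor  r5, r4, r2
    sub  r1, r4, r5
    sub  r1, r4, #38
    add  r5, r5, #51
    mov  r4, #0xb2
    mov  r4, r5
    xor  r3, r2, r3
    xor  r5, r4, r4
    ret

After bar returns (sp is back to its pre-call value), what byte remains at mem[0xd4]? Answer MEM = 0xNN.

prologue: push r3 → mem[0xd6]=0x43, sp=0xd6
prologue: push r4 → mem[0xd5]=0x3e, sp=0xd5
prologue: push r5 → mem[0xd4]=0x1f, sp=0xd4
body[0] xor  r5, r4, r2 → r5=0x9e
body[1] sub  r1, r4, r5 → r1=0xa0
body[2] sub  r1, r4, #38 → r1=0x18
body[3] add  r5, r5, #51 → r5=0xd1
body[4] mov  r4, #0xb2 → r4=0xb2
body[5] mov  r4, r5 → r4=0xd1
body[6] xor  r3, r2, r3 → r3=0xe3
body[7] xor  r5, r4, r4 → r5=0x00
epilogue: pop r5=0x1f, sp=0xd5
epilogue: pop r4=0x3e, sp=0xd6
epilogue: pop r3=0x43, sp=0xd7
prologue pushed ['r3', 'r4', 'r5'] at ['0xd6', '0xd5', '0xd4']

MEM = 0x1f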